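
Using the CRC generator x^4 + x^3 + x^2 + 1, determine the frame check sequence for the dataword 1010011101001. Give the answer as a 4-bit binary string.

1000

Append 4 zeros: 10100111010010000. Divide by 11101 (XOR where the leading bit is 1):
  pos 0: 10100 XOR 11101 = 01001
  pos 1: 10011 XOR 11101 = 01110
  pos 2: 11101 XOR 11101 = 00000
  pos 7: 10100 XOR 11101 = 01001
  pos 8: 10011 XOR 11101 = 01110
  pos 9: 11100 XOR 11101 = 00001
Remainder (last 4 bits) = 1000. This is the CRC / FCS.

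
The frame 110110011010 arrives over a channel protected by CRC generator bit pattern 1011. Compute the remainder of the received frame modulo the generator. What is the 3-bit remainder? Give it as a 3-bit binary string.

Modulo-2 division of 110110011010 by 1011:
  pos 0: 1101 XOR 1011 = 0110
  pos 1: 1101 XOR 1011 = 0110
  pos 2: 1100 XOR 1011 = 0111
  pos 3: 1110 XOR 1011 = 0101
  pos 4: 1011 XOR 1011 = 0000
  pos 8: 1010 XOR 1011 = 0001
Remainder = 001 (nonzero — an error is detected).

001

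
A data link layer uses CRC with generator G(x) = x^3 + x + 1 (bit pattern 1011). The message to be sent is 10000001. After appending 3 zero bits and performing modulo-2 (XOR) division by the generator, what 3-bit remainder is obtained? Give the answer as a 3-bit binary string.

000

Append 3 zeros: 10000001000. Divide by 1011 (XOR where the leading bit is 1):
  pos 0: 1000 XOR 1011 = 0011
  pos 2: 1100 XOR 1011 = 0111
  pos 3: 1110 XOR 1011 = 0101
  pos 4: 1011 XOR 1011 = 0000
Remainder (last 3 bits) = 000. This is the CRC / FCS.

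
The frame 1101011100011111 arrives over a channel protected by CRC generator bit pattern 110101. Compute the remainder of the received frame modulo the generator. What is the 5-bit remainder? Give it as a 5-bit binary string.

10000

Modulo-2 division of 1101011100011111 by 110101:
  pos 0: 110101 XOR 110101 = 000000
  pos 6: 110001 XOR 110101 = 000100
  pos 9: 100111 XOR 110101 = 010010
  pos 10: 100101 XOR 110101 = 010000
Remainder = 10000 (nonzero — an error is detected).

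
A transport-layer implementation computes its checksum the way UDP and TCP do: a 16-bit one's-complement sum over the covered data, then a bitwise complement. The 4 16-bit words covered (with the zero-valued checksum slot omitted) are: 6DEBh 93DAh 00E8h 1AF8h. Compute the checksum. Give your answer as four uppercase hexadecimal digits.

One's-complement addition (fold any carry out of bit 15 back into bit 0):
  0x6DEB + 0x93DA = 0x101C5 → wrap carry → 0x01C6
  0x01C6 + 0x00E8 = 0x002AE
  0x02AE + 0x1AF8 = 0x01DA6
One's-complement sum = 0x1DA6.
Checksum = ~0x1DA6 & 0xFFFF = 0xE259.

E259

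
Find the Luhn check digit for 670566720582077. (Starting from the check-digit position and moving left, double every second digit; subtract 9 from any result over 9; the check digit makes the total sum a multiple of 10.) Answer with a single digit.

3

Partial digits right→left: 7 7 0 2 8 5 0 2 7 6 6 5 0 7 6
Double every second digit counting from the check-digit position (so the 1st, 3rd, 5th, ... of the partial from the right).
  doubled (with −9 where >9): 5 0 7 0 5 3 0 3 → sum 23
  kept as-is: 7 2 5 2 6 5 7 → sum 34
Total = 23 + 34 = 57.
Check digit = (10 − (57 mod 10)) mod 10 = 3.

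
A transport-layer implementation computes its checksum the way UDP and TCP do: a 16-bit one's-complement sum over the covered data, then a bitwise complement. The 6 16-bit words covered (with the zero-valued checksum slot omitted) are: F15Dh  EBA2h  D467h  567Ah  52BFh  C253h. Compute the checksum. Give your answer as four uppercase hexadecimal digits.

E309

One's-complement addition (fold any carry out of bit 15 back into bit 0):
  0xF15D + 0xEBA2 = 0x1DCFF → wrap carry → 0xDD00
  0xDD00 + 0xD467 = 0x1B167 → wrap carry → 0xB168
  0xB168 + 0x567A = 0x107E2 → wrap carry → 0x07E3
  0x07E3 + 0x52BF = 0x05AA2
  0x5AA2 + 0xC253 = 0x11CF5 → wrap carry → 0x1CF6
One's-complement sum = 0x1CF6.
Checksum = ~0x1CF6 & 0xFFFF = 0xE309.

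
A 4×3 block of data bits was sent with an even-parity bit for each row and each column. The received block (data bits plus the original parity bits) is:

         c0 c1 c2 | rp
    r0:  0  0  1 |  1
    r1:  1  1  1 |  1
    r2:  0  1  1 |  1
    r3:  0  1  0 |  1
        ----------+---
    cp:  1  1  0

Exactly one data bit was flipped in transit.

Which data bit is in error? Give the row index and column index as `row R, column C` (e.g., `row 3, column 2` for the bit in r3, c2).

Recompute each row's even parity and compare to rp:
  r0: data parity 1, sent rp 1 → ok
  r1: data parity 1, sent rp 1 → ok
  r2: data parity 0, sent rp 1 → mismatch
  r3: data parity 1, sent rp 1 → ok
Recompute each column's even parity and compare to cp:
  c0: data parity 1, sent cp 1 → ok
  c1: data parity 1, sent cp 1 → ok
  c2: data parity 1, sent cp 0 → mismatch
Exactly one row (r2) and one column (c2) fail → the flipped bit is at their intersection.

row 2, column 2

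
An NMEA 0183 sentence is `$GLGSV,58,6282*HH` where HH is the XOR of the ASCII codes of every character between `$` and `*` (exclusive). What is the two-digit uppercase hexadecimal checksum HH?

4A

XOR the ASCII codes of the payload characters:
  'G' = 0x47 → acc = 0x47
  'L' = 0x4C → acc = 0x0B
  'G' = 0x47 → acc = 0x4C
  'S' = 0x53 → acc = 0x1F
  'V' = 0x56 → acc = 0x49
  ',' = 0x2C → acc = 0x65
  '5' = 0x35 → acc = 0x50
  '8' = 0x38 → acc = 0x68
  ',' = 0x2C → acc = 0x44
  '6' = 0x36 → acc = 0x72
  '2' = 0x32 → acc = 0x40
  '8' = 0x38 → acc = 0x78
  '2' = 0x32 → acc = 0x4A
Checksum = 0x4A.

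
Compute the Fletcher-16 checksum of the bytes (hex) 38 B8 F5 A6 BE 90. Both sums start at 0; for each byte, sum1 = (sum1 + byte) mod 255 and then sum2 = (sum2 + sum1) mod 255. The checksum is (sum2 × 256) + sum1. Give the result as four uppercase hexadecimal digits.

C6DC

Running sums (mod 255):
  after byte 0 (38): sum1=56, sum2=56
  after byte 1 (B8): sum1=240, sum2=41
  after byte 2 (F5): sum1=230, sum2=16
  after byte 3 (A6): sum1=141, sum2=157
  after byte 4 (BE): sum1=76, sum2=233
  after byte 5 (90): sum1=220, sum2=198
Checksum = sum2·256 + sum1 = 198·256 + 220 = 50908 = 0xC6DC.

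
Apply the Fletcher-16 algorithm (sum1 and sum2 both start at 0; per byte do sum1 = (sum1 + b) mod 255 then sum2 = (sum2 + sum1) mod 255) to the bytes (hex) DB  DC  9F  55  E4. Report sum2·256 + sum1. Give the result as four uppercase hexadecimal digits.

Running sums (mod 255):
  after byte 0 (DB): sum1=219, sum2=219
  after byte 1 (DC): sum1=184, sum2=148
  after byte 2 (9F): sum1=88, sum2=236
  after byte 3 (55): sum1=173, sum2=154
  after byte 4 (E4): sum1=146, sum2=45
Checksum = sum2·256 + sum1 = 45·256 + 146 = 11666 = 0x2D92.

2D92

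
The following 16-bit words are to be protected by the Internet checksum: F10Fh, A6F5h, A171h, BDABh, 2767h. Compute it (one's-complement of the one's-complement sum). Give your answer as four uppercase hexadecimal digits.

E175

One's-complement addition (fold any carry out of bit 15 back into bit 0):
  0xF10F + 0xA6F5 = 0x19804 → wrap carry → 0x9805
  0x9805 + 0xA171 = 0x13976 → wrap carry → 0x3977
  0x3977 + 0xBDAB = 0x0F722
  0xF722 + 0x2767 = 0x11E89 → wrap carry → 0x1E8A
One's-complement sum = 0x1E8A.
Checksum = ~0x1E8A & 0xFFFF = 0xE175.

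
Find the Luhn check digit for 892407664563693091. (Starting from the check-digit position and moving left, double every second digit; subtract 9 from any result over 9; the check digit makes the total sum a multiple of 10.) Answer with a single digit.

3

Partial digits right→left: 1 9 0 3 9 6 3 6 5 4 6 6 7 0 4 2 9 8
Double every second digit counting from the check-digit position (so the 1st, 3rd, 5th, ... of the partial from the right).
  doubled (with −9 where >9): 2 0 9 6 1 3 5 8 9 → sum 43
  kept as-is: 9 3 6 6 4 6 0 2 8 → sum 44
Total = 43 + 44 = 87.
Check digit = (10 − (87 mod 10)) mod 10 = 3.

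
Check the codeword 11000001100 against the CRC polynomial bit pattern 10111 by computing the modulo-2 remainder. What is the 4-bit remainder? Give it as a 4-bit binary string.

Modulo-2 division of 11000001100 by 10111:
  pos 0: 11000 XOR 10111 = 01111
  pos 1: 11110 XOR 10111 = 01001
  pos 2: 10010 XOR 10111 = 00101
  pos 4: 10111 XOR 10111 = 00000
Remainder = 0000 (zero — the frame passes the CRC check).

0000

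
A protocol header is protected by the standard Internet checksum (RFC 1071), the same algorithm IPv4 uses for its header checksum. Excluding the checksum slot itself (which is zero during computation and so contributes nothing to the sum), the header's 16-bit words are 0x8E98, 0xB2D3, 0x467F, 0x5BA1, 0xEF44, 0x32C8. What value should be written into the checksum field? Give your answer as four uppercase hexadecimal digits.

One's-complement addition (fold any carry out of bit 15 back into bit 0):
  0x8E98 + 0xB2D3 = 0x1416B → wrap carry → 0x416C
  0x416C + 0x467F = 0x087EB
  0x87EB + 0x5BA1 = 0x0E38C
  0xE38C + 0xEF44 = 0x1D2D0 → wrap carry → 0xD2D1
  0xD2D1 + 0x32C8 = 0x10599 → wrap carry → 0x059A
One's-complement sum = 0x059A.
Checksum = ~0x059A & 0xFFFF = 0xFA65.

FA65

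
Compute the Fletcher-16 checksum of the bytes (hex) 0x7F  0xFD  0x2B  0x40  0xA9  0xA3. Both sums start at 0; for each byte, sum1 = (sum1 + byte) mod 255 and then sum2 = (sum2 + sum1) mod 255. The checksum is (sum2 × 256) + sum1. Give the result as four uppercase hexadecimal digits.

5736

Running sums (mod 255):
  after byte 0 (0x7F): sum1=127, sum2=127
  after byte 1 (0xFD): sum1=125, sum2=252
  after byte 2 (0x2B): sum1=168, sum2=165
  after byte 3 (0x40): sum1=232, sum2=142
  after byte 4 (0xA9): sum1=146, sum2=33
  after byte 5 (0xA3): sum1=54, sum2=87
Checksum = sum2·256 + sum1 = 87·256 + 54 = 22326 = 0x5736.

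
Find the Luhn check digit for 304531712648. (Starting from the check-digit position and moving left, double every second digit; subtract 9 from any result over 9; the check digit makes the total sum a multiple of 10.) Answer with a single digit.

2

Partial digits right→left: 8 4 6 2 1 7 1 3 5 4 0 3
Double every second digit counting from the check-digit position (so the 1st, 3rd, 5th, ... of the partial from the right).
  doubled (with −9 where >9): 7 3 2 2 1 0 → sum 15
  kept as-is: 4 2 7 3 4 3 → sum 23
Total = 15 + 23 = 38.
Check digit = (10 − (38 mod 10)) mod 10 = 2.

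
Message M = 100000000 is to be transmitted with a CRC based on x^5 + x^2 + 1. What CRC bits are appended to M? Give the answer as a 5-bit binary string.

11100

Append 5 zeros: 10000000000000. Divide by 100101 (XOR where the leading bit is 1):
  pos 0: 100000 XOR 100101 = 000101
  pos 3: 101000 XOR 100101 = 001101
  pos 5: 110100 XOR 100101 = 010001
  pos 6: 100010 XOR 100101 = 000111
Remainder (last 5 bits) = 11100. This is the CRC / FCS.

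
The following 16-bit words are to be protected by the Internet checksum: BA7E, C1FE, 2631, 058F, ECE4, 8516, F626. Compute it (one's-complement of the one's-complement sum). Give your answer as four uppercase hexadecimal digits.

EF9F

One's-complement addition (fold any carry out of bit 15 back into bit 0):
  0xBA7E + 0xC1FE = 0x17C7C → wrap carry → 0x7C7D
  0x7C7D + 0x2631 = 0x0A2AE
  0xA2AE + 0x058F = 0x0A83D
  0xA83D + 0xECE4 = 0x19521 → wrap carry → 0x9522
  0x9522 + 0x8516 = 0x11A38 → wrap carry → 0x1A39
  0x1A39 + 0xF626 = 0x1105F → wrap carry → 0x1060
One's-complement sum = 0x1060.
Checksum = ~0x1060 & 0xFFFF = 0xEF9F.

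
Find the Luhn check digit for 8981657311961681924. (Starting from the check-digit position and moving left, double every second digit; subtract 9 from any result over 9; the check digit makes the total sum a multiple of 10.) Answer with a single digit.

7

Partial digits right→left: 4 2 9 1 8 6 1 6 9 1 1 3 7 5 6 1 8 9 8
Double every second digit counting from the check-digit position (so the 1st, 3rd, 5th, ... of the partial from the right).
  doubled (with −9 where >9): 8 9 7 2 9 2 5 3 7 7 → sum 59
  kept as-is: 2 1 6 6 1 3 5 1 9 → sum 34
Total = 59 + 34 = 93.
Check digit = (10 − (93 mod 10)) mod 10 = 7.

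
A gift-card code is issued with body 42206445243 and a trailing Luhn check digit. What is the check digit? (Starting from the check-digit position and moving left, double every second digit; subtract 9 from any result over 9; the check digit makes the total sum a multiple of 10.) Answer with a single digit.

2

Partial digits right→left: 3 4 2 5 4 4 6 0 2 2 4
Double every second digit counting from the check-digit position (so the 1st, 3rd, 5th, ... of the partial from the right).
  doubled (with −9 where >9): 6 4 8 3 4 8 → sum 33
  kept as-is: 4 5 4 0 2 → sum 15
Total = 33 + 15 = 48.
Check digit = (10 − (48 mod 10)) mod 10 = 2.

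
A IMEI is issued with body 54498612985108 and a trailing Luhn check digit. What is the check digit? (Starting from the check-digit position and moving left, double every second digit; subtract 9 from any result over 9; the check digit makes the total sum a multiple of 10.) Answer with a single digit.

Partial digits right→left: 8 0 1 5 8 9 2 1 6 8 9 4 4 5
Double every second digit counting from the check-digit position (so the 1st, 3rd, 5th, ... of the partial from the right).
  doubled (with −9 where >9): 7 2 7 4 3 9 8 → sum 40
  kept as-is: 0 5 9 1 8 4 5 → sum 32
Total = 40 + 32 = 72.
Check digit = (10 − (72 mod 10)) mod 10 = 8.

8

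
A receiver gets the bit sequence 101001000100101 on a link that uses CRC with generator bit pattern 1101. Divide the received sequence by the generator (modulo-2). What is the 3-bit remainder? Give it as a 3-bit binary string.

000

Modulo-2 division of 101001000100101 by 1101:
  pos 0: 1010 XOR 1101 = 0111
  pos 1: 1110 XOR 1101 = 0011
  pos 3: 1110 XOR 1101 = 0011
  pos 5: 1100 XOR 1101 = 0001
  pos 8: 1100 XOR 1101 = 0001
  pos 11: 1101 XOR 1101 = 0000
Remainder = 000 (zero — the frame passes the CRC check).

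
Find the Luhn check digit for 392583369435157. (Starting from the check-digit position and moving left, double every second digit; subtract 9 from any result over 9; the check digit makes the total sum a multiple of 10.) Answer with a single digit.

Partial digits right→left: 7 5 1 5 3 4 9 6 3 3 8 5 2 9 3
Double every second digit counting from the check-digit position (so the 1st, 3rd, 5th, ... of the partial from the right).
  doubled (with −9 where >9): 5 2 6 9 6 7 4 6 → sum 45
  kept as-is: 5 5 4 6 3 5 9 → sum 37
Total = 45 + 37 = 82.
Check digit = (10 − (82 mod 10)) mod 10 = 8.

8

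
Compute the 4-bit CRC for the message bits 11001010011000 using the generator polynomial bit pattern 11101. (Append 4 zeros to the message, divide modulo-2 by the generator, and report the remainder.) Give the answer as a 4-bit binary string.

1100

Append 4 zeros: 110010100110000000. Divide by 11101 (XOR where the leading bit is 1):
  pos 0: 11001 XOR 11101 = 00100
  pos 2: 10001 XOR 11101 = 01100
  pos 3: 11000 XOR 11101 = 00101
  pos 5: 10101 XOR 11101 = 01000
  pos 6: 10001 XOR 11101 = 01100
  pos 7: 11000 XOR 11101 = 00101
  pos 9: 10100 XOR 11101 = 01001
  pos 10: 10010 XOR 11101 = 01111
  pos 11: 11110 XOR 11101 = 00011
Remainder (last 4 bits) = 1100. This is the CRC / FCS.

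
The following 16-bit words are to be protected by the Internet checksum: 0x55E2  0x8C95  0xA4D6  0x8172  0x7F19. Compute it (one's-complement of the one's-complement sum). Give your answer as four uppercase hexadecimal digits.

One's-complement addition (fold any carry out of bit 15 back into bit 0):
  0x55E2 + 0x8C95 = 0x0E277
  0xE277 + 0xA4D6 = 0x1874D → wrap carry → 0x874E
  0x874E + 0x8172 = 0x108C0 → wrap carry → 0x08C1
  0x08C1 + 0x7F19 = 0x087DA
One's-complement sum = 0x87DA.
Checksum = ~0x87DA & 0xFFFF = 0x7825.

7825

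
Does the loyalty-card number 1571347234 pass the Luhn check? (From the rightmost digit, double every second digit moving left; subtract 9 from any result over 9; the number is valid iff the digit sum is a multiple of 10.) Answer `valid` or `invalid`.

valid

From the right, keep odd positions and double even positions (subtract 9 from any doubled value over 9):
  doubled (positions 2,4,...): 6 5 6 5 2 → sum 24
  kept (positions 1,3,...): 4 2 4 1 5 → sum 16
Total = 40.
40 mod 10 = 0, so the number is valid.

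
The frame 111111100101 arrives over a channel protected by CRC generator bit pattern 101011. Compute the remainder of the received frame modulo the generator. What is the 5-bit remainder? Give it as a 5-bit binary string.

Modulo-2 division of 111111100101 by 101011:
  pos 0: 111111 XOR 101011 = 010100
  pos 1: 101001 XOR 101011 = 000010
  pos 5: 100010 XOR 101011 = 001001
Remainder = 10011 (nonzero — an error is detected).

10011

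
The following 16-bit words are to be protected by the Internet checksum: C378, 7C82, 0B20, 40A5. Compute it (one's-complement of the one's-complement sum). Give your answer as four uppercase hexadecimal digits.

743F

One's-complement addition (fold any carry out of bit 15 back into bit 0):
  0xC378 + 0x7C82 = 0x13FFA → wrap carry → 0x3FFB
  0x3FFB + 0x0B20 = 0x04B1B
  0x4B1B + 0x40A5 = 0x08BC0
One's-complement sum = 0x8BC0.
Checksum = ~0x8BC0 & 0xFFFF = 0x743F.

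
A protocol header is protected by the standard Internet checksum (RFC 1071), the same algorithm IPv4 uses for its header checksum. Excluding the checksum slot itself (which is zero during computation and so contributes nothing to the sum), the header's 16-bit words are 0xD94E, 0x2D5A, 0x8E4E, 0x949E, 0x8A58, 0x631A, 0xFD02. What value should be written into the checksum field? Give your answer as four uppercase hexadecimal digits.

One's-complement addition (fold any carry out of bit 15 back into bit 0):
  0xD94E + 0x2D5A = 0x106A8 → wrap carry → 0x06A9
  0x06A9 + 0x8E4E = 0x094F7
  0x94F7 + 0x949E = 0x12995 → wrap carry → 0x2996
  0x2996 + 0x8A58 = 0x0B3EE
  0xB3EE + 0x631A = 0x11708 → wrap carry → 0x1709
  0x1709 + 0xFD02 = 0x1140B → wrap carry → 0x140C
One's-complement sum = 0x140C.
Checksum = ~0x140C & 0xFFFF = 0xEBF3.

EBF3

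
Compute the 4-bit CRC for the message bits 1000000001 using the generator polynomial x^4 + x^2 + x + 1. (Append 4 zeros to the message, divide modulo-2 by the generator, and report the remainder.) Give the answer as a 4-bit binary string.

Append 4 zeros: 10000000010000. Divide by 10111 (XOR where the leading bit is 1):
  pos 0: 10000 XOR 10111 = 00111
  pos 2: 11100 XOR 10111 = 01011
  pos 3: 10110 XOR 10111 = 00001
  pos 7: 10100 XOR 10111 = 00011
Remainder (last 4 bits) = 1100. This is the CRC / FCS.

1100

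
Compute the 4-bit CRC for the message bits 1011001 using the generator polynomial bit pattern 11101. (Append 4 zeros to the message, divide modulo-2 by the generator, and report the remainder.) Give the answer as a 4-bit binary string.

0110

Append 4 zeros: 10110010000. Divide by 11101 (XOR where the leading bit is 1):
  pos 0: 10110 XOR 11101 = 01011
  pos 1: 10110 XOR 11101 = 01011
  pos 2: 10111 XOR 11101 = 01010
  pos 3: 10100 XOR 11101 = 01001
  pos 4: 10010 XOR 11101 = 01111
  pos 5: 11110 XOR 11101 = 00011
Remainder (last 4 bits) = 0110. This is the CRC / FCS.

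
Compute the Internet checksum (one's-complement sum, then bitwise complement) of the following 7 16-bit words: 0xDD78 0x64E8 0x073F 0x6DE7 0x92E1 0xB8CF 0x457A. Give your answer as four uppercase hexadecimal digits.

B74C

One's-complement addition (fold any carry out of bit 15 back into bit 0):
  0xDD78 + 0x64E8 = 0x14260 → wrap carry → 0x4261
  0x4261 + 0x073F = 0x049A0
  0x49A0 + 0x6DE7 = 0x0B787
  0xB787 + 0x92E1 = 0x14A68 → wrap carry → 0x4A69
  0x4A69 + 0xB8CF = 0x10338 → wrap carry → 0x0339
  0x0339 + 0x457A = 0x048B3
One's-complement sum = 0x48B3.
Checksum = ~0x48B3 & 0xFFFF = 0xB74C.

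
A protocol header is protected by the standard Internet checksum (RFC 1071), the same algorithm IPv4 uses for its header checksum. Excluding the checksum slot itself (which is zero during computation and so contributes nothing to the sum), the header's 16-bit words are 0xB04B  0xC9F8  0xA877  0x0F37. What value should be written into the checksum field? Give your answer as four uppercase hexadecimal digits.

One's-complement addition (fold any carry out of bit 15 back into bit 0):
  0xB04B + 0xC9F8 = 0x17A43 → wrap carry → 0x7A44
  0x7A44 + 0xA877 = 0x122BB → wrap carry → 0x22BC
  0x22BC + 0x0F37 = 0x031F3
One's-complement sum = 0x31F3.
Checksum = ~0x31F3 & 0xFFFF = 0xCE0C.

CE0C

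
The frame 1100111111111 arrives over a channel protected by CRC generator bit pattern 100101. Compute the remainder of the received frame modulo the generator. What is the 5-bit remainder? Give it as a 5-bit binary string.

Modulo-2 division of 1100111111111 by 100101:
  pos 0: 110011 XOR 100101 = 010110
  pos 1: 101101 XOR 100101 = 001000
  pos 3: 100011 XOR 100101 = 000110
  pos 6: 110111 XOR 100101 = 010010
  pos 7: 100101 XOR 100101 = 000000
Remainder = 00000 (zero — the frame passes the CRC check).

00000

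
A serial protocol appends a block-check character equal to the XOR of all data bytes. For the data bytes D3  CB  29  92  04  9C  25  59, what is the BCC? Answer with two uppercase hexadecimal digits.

XOR the bytes together:
  start with 0xD3
  0xD3 ⊕ 0xCB = 0x18
  0x18 ⊕ 0x29 = 0x31
  0x31 ⊕ 0x92 = 0xA3
  0xA3 ⊕ 0x04 = 0xA7
  0xA7 ⊕ 0x9C = 0x3B
  0x3B ⊕ 0x25 = 0x1E
  0x1E ⊕ 0x59 = 0x47

47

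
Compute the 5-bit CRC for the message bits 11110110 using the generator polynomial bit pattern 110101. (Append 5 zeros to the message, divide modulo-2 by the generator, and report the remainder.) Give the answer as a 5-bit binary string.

11000

Append 5 zeros: 1111011000000. Divide by 110101 (XOR where the leading bit is 1):
  pos 0: 111101 XOR 110101 = 001000
  pos 2: 100010 XOR 110101 = 010111
  pos 3: 101110 XOR 110101 = 011011
  pos 4: 110110 XOR 110101 = 000011
Remainder (last 5 bits) = 11000. This is the CRC / FCS.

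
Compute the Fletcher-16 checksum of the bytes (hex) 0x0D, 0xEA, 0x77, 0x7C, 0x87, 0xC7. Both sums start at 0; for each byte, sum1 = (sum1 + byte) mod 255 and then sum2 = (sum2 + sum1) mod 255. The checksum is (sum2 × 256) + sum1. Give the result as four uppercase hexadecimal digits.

0F3B

Running sums (mod 255):
  after byte 0 (0x0D): sum1=13, sum2=13
  after byte 1 (0xEA): sum1=247, sum2=5
  after byte 2 (0x77): sum1=111, sum2=116
  after byte 3 (0x7C): sum1=235, sum2=96
  after byte 4 (0x87): sum1=115, sum2=211
  after byte 5 (0xC7): sum1=59, sum2=15
Checksum = sum2·256 + sum1 = 15·256 + 59 = 3899 = 0x0F3B.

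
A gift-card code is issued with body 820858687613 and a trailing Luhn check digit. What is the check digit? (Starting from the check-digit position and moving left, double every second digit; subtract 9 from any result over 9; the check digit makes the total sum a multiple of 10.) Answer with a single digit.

Partial digits right→left: 3 1 6 7 8 6 8 5 8 0 2 8
Double every second digit counting from the check-digit position (so the 1st, 3rd, 5th, ... of the partial from the right).
  doubled (with −9 where >9): 6 3 7 7 7 4 → sum 34
  kept as-is: 1 7 6 5 0 8 → sum 27
Total = 34 + 27 = 61.
Check digit = (10 − (61 mod 10)) mod 10 = 9.

9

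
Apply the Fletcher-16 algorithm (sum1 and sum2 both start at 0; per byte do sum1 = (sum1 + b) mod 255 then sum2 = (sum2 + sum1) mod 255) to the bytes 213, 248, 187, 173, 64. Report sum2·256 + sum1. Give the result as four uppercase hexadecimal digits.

DF78

Running sums (mod 255):
  after byte 0 (213): sum1=213, sum2=213
  after byte 1 (248): sum1=206, sum2=164
  after byte 2 (187): sum1=138, sum2=47
  after byte 3 (173): sum1=56, sum2=103
  after byte 4 (64): sum1=120, sum2=223
Checksum = sum2·256 + sum1 = 223·256 + 120 = 57208 = 0xDF78.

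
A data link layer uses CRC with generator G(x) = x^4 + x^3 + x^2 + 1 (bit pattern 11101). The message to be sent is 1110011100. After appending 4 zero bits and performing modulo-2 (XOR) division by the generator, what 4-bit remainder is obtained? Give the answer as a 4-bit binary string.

Append 4 zeros: 11100111000000. Divide by 11101 (XOR where the leading bit is 1):
  pos 0: 11100 XOR 11101 = 00001
  pos 4: 11110 XOR 11101 = 00011
  pos 7: 11000 XOR 11101 = 00101
  pos 9: 10100 XOR 11101 = 01001
Remainder (last 4 bits) = 1001. This is the CRC / FCS.

1001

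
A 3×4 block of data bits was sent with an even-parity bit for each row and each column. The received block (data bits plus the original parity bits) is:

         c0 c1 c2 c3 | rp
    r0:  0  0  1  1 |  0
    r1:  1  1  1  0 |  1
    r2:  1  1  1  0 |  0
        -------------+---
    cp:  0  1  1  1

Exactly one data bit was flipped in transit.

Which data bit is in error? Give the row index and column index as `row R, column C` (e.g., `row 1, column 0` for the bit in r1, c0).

row 2, column 1

Recompute each row's even parity and compare to rp:
  r0: data parity 0, sent rp 0 → ok
  r1: data parity 1, sent rp 1 → ok
  r2: data parity 1, sent rp 0 → mismatch
Recompute each column's even parity and compare to cp:
  c0: data parity 0, sent cp 0 → ok
  c1: data parity 0, sent cp 1 → mismatch
  c2: data parity 1, sent cp 1 → ok
  c3: data parity 1, sent cp 1 → ok
Exactly one row (r2) and one column (c1) fail → the flipped bit is at their intersection.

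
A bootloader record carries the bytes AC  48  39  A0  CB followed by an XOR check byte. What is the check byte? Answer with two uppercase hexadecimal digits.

B6

XOR the bytes together:
  start with 0xAC
  0xAC ⊕ 0x48 = 0xE4
  0xE4 ⊕ 0x39 = 0xDD
  0xDD ⊕ 0xA0 = 0x7D
  0x7D ⊕ 0xCB = 0xB6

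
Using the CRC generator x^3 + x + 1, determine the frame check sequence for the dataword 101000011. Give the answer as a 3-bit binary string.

111

Append 3 zeros: 101000011000. Divide by 1011 (XOR where the leading bit is 1):
  pos 0: 1010 XOR 1011 = 0001
  pos 3: 1000 XOR 1011 = 0011
  pos 5: 1111 XOR 1011 = 0100
  pos 6: 1000 XOR 1011 = 0011
  pos 8: 1100 XOR 1011 = 0111
Remainder (last 3 bits) = 111. This is the CRC / FCS.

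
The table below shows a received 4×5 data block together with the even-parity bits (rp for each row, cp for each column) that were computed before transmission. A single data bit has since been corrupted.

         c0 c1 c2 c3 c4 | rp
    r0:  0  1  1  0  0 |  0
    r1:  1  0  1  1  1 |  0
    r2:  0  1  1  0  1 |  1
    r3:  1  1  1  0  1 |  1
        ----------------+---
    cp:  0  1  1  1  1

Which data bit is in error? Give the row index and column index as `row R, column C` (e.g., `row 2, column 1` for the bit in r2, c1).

Recompute each row's even parity and compare to rp:
  r0: data parity 0, sent rp 0 → ok
  r1: data parity 0, sent rp 0 → ok
  r2: data parity 1, sent rp 1 → ok
  r3: data parity 0, sent rp 1 → mismatch
Recompute each column's even parity and compare to cp:
  c0: data parity 0, sent cp 0 → ok
  c1: data parity 1, sent cp 1 → ok
  c2: data parity 0, sent cp 1 → mismatch
  c3: data parity 1, sent cp 1 → ok
  c4: data parity 1, sent cp 1 → ok
Exactly one row (r3) and one column (c2) fail → the flipped bit is at their intersection.

row 3, column 2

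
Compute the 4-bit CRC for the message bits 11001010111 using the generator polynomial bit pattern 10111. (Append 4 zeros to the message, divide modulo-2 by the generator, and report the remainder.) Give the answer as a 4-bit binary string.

0010

Append 4 zeros: 110010101110000. Divide by 10111 (XOR where the leading bit is 1):
  pos 0: 11001 XOR 10111 = 01110
  pos 1: 11100 XOR 10111 = 01011
  pos 2: 10111 XOR 10111 = 00000
  pos 8: 11100 XOR 10111 = 01011
  pos 9: 10110 XOR 10111 = 00001
Remainder (last 4 bits) = 0010. This is the CRC / FCS.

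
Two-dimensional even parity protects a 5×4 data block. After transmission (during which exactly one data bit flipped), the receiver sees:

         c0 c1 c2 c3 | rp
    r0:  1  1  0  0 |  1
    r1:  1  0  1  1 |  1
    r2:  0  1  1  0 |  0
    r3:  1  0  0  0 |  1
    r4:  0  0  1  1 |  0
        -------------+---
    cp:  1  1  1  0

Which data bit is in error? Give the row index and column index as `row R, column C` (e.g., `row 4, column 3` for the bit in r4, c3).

Recompute each row's even parity and compare to rp:
  r0: data parity 0, sent rp 1 → mismatch
  r1: data parity 1, sent rp 1 → ok
  r2: data parity 0, sent rp 0 → ok
  r3: data parity 1, sent rp 1 → ok
  r4: data parity 0, sent rp 0 → ok
Recompute each column's even parity and compare to cp:
  c0: data parity 1, sent cp 1 → ok
  c1: data parity 0, sent cp 1 → mismatch
  c2: data parity 1, sent cp 1 → ok
  c3: data parity 0, sent cp 0 → ok
Exactly one row (r0) and one column (c1) fail → the flipped bit is at their intersection.

row 0, column 1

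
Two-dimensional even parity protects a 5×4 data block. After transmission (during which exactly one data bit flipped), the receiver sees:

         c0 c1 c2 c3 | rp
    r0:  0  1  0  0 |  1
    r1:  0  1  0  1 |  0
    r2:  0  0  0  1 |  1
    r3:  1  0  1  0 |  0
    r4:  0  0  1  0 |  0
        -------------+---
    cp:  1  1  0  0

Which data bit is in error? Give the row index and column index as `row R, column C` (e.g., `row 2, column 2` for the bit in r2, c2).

Recompute each row's even parity and compare to rp:
  r0: data parity 1, sent rp 1 → ok
  r1: data parity 0, sent rp 0 → ok
  r2: data parity 1, sent rp 1 → ok
  r3: data parity 0, sent rp 0 → ok
  r4: data parity 1, sent rp 0 → mismatch
Recompute each column's even parity and compare to cp:
  c0: data parity 1, sent cp 1 → ok
  c1: data parity 0, sent cp 1 → mismatch
  c2: data parity 0, sent cp 0 → ok
  c3: data parity 0, sent cp 0 → ok
Exactly one row (r4) and one column (c1) fail → the flipped bit is at their intersection.

row 4, column 1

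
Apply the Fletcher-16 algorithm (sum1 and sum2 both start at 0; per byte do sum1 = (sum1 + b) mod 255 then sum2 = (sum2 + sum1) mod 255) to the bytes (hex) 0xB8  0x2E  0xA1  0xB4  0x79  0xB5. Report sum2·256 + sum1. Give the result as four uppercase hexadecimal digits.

886C

Running sums (mod 255):
  after byte 0 (0xB8): sum1=184, sum2=184
  after byte 1 (0x2E): sum1=230, sum2=159
  after byte 2 (0xA1): sum1=136, sum2=40
  after byte 3 (0xB4): sum1=61, sum2=101
  after byte 4 (0x79): sum1=182, sum2=28
  after byte 5 (0xB5): sum1=108, sum2=136
Checksum = sum2·256 + sum1 = 136·256 + 108 = 34924 = 0x886C.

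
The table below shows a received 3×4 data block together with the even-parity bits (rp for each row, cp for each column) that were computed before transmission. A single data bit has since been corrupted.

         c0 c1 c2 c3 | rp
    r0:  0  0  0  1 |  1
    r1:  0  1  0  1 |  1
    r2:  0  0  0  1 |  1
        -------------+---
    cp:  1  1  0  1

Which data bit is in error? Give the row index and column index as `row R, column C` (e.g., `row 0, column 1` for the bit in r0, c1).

row 1, column 0

Recompute each row's even parity and compare to rp:
  r0: data parity 1, sent rp 1 → ok
  r1: data parity 0, sent rp 1 → mismatch
  r2: data parity 1, sent rp 1 → ok
Recompute each column's even parity and compare to cp:
  c0: data parity 0, sent cp 1 → mismatch
  c1: data parity 1, sent cp 1 → ok
  c2: data parity 0, sent cp 0 → ok
  c3: data parity 1, sent cp 1 → ok
Exactly one row (r1) and one column (c0) fail → the flipped bit is at their intersection.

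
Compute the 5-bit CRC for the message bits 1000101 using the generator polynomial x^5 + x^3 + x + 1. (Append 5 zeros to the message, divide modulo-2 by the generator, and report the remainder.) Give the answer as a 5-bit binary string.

00001

Append 5 zeros: 100010100000. Divide by 101011 (XOR where the leading bit is 1):
  pos 0: 100010 XOR 101011 = 001001
  pos 2: 100110 XOR 101011 = 001101
  pos 4: 110100 XOR 101011 = 011111
  pos 5: 111110 XOR 101011 = 010101
  pos 6: 101010 XOR 101011 = 000001
Remainder (last 5 bits) = 00001. This is the CRC / FCS.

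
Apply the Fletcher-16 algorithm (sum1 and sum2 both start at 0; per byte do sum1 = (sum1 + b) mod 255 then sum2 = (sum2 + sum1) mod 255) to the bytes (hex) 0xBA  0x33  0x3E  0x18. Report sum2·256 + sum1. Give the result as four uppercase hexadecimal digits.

Running sums (mod 255):
  after byte 0 (0xBA): sum1=186, sum2=186
  after byte 1 (0x33): sum1=237, sum2=168
  after byte 2 (0x3E): sum1=44, sum2=212
  after byte 3 (0x18): sum1=68, sum2=25
Checksum = sum2·256 + sum1 = 25·256 + 68 = 6468 = 0x1944.

1944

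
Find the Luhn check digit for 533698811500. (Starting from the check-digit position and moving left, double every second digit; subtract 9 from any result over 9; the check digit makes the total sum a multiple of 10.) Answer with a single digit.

5

Partial digits right→left: 0 0 5 1 1 8 8 9 6 3 3 5
Double every second digit counting from the check-digit position (so the 1st, 3rd, 5th, ... of the partial from the right).
  doubled (with −9 where >9): 0 1 2 7 3 6 → sum 19
  kept as-is: 0 1 8 9 3 5 → sum 26
Total = 19 + 26 = 45.
Check digit = (10 − (45 mod 10)) mod 10 = 5.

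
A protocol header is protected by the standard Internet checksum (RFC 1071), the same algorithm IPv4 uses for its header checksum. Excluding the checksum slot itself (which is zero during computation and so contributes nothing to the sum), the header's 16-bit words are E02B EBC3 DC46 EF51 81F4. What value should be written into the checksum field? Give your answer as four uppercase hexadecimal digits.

E682

One's-complement addition (fold any carry out of bit 15 back into bit 0):
  0xE02B + 0xEBC3 = 0x1CBEE → wrap carry → 0xCBEF
  0xCBEF + 0xDC46 = 0x1A835 → wrap carry → 0xA836
  0xA836 + 0xEF51 = 0x19787 → wrap carry → 0x9788
  0x9788 + 0x81F4 = 0x1197C → wrap carry → 0x197D
One's-complement sum = 0x197D.
Checksum = ~0x197D & 0xFFFF = 0xE682.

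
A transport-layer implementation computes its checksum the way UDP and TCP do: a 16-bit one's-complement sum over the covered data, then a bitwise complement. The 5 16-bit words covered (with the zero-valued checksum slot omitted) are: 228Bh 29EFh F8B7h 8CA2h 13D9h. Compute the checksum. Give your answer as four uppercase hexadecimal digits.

One's-complement addition (fold any carry out of bit 15 back into bit 0):
  0x228B + 0x29EF = 0x04C7A
  0x4C7A + 0xF8B7 = 0x14531 → wrap carry → 0x4532
  0x4532 + 0x8CA2 = 0x0D1D4
  0xD1D4 + 0x13D9 = 0x0E5AD
One's-complement sum = 0xE5AD.
Checksum = ~0xE5AD & 0xFFFF = 0x1A52.

1A52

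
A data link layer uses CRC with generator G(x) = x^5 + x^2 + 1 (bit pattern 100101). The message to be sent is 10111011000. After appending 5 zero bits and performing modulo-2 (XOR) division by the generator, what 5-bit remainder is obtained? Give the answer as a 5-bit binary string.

Append 5 zeros: 1011101100000000. Divide by 100101 (XOR where the leading bit is 1):
  pos 0: 101110 XOR 100101 = 001011
  pos 2: 101111 XOR 100101 = 001010
  pos 4: 101000 XOR 100101 = 001101
  pos 6: 110100 XOR 100101 = 010001
  pos 7: 100010 XOR 100101 = 000111
  pos 10: 111000 XOR 100101 = 011101
Remainder (last 5 bits) = 11101. This is the CRC / FCS.

11101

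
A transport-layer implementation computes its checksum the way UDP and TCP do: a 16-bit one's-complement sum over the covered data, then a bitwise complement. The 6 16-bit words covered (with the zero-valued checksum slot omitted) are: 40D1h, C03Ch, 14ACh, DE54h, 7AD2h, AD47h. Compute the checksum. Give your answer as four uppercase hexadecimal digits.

One's-complement addition (fold any carry out of bit 15 back into bit 0):
  0x40D1 + 0xC03C = 0x1010D → wrap carry → 0x010E
  0x010E + 0x14AC = 0x015BA
  0x15BA + 0xDE54 = 0x0F40E
  0xF40E + 0x7AD2 = 0x16EE0 → wrap carry → 0x6EE1
  0x6EE1 + 0xAD47 = 0x11C28 → wrap carry → 0x1C29
One's-complement sum = 0x1C29.
Checksum = ~0x1C29 & 0xFFFF = 0xE3D6.

E3D6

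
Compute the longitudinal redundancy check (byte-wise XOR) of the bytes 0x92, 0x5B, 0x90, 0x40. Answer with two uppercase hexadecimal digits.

XOR the bytes together:
  start with 0x92
  0x92 ⊕ 0x5B = 0xC9
  0xC9 ⊕ 0x90 = 0x59
  0x59 ⊕ 0x40 = 0x19

19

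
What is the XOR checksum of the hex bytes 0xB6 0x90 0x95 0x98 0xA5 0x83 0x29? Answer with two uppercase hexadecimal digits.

XOR the bytes together:
  start with 0xB6
  0xB6 ⊕ 0x90 = 0x26
  0x26 ⊕ 0x95 = 0xB3
  0xB3 ⊕ 0x98 = 0x2B
  0x2B ⊕ 0xA5 = 0x8E
  0x8E ⊕ 0x83 = 0x0D
  0x0D ⊕ 0x29 = 0x24

24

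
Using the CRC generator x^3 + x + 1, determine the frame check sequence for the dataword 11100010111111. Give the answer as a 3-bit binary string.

000

Append 3 zeros: 11100010111111000. Divide by 1011 (XOR where the leading bit is 1):
  pos 0: 1110 XOR 1011 = 0101
  pos 1: 1010 XOR 1011 = 0001
  pos 4: 1010 XOR 1011 = 0001
  pos 7: 1111 XOR 1011 = 0100
  pos 8: 1001 XOR 1011 = 0010
  pos 10: 1011 XOR 1011 = 0000
Remainder (last 3 bits) = 000. This is the CRC / FCS.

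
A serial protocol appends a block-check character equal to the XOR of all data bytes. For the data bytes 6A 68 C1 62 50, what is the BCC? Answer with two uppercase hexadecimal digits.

F1

XOR the bytes together:
  start with 0x6A
  0x6A ⊕ 0x68 = 0x02
  0x02 ⊕ 0xC1 = 0xC3
  0xC3 ⊕ 0x62 = 0xA1
  0xA1 ⊕ 0x50 = 0xF1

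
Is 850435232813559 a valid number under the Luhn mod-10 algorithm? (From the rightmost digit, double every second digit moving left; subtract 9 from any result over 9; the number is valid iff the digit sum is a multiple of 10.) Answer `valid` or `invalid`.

From the right, keep odd positions and double even positions (subtract 9 from any doubled value over 9):
  doubled (positions 2,4,...): 1 6 7 6 1 8 1 → sum 30
  kept (positions 1,3,...): 9 5 1 2 2 3 0 8 → sum 30
Total = 60.
60 mod 10 = 0, so the number is valid.

valid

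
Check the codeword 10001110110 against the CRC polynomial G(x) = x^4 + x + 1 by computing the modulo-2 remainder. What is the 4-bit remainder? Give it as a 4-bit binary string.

1000

Modulo-2 division of 10001110110 by 10011:
  pos 0: 10001 XOR 10011 = 00010
  pos 3: 10110 XOR 10011 = 00101
  pos 5: 10111 XOR 10011 = 00100
Remainder = 1000 (nonzero — an error is detected).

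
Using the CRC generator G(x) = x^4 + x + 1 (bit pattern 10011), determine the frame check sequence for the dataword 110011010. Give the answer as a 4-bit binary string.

Append 4 zeros: 1100110100000. Divide by 10011 (XOR where the leading bit is 1):
  pos 0: 11001 XOR 10011 = 01010
  pos 1: 10101 XOR 10011 = 00110
  pos 3: 11001 XOR 10011 = 01010
  pos 4: 10100 XOR 10011 = 00111
  pos 6: 11100 XOR 10011 = 01111
  pos 7: 11110 XOR 10011 = 01101
  pos 8: 11010 XOR 10011 = 01001
Remainder (last 4 bits) = 1001. This is the CRC / FCS.

1001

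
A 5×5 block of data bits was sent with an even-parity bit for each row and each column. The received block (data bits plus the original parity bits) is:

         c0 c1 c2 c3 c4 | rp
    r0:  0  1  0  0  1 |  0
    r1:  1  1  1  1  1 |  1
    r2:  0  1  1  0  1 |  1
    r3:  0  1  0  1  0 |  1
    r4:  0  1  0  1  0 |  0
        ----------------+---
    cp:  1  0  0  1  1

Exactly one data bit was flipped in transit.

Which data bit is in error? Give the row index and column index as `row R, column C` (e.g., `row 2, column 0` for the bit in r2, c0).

row 3, column 1

Recompute each row's even parity and compare to rp:
  r0: data parity 0, sent rp 0 → ok
  r1: data parity 1, sent rp 1 → ok
  r2: data parity 1, sent rp 1 → ok
  r3: data parity 0, sent rp 1 → mismatch
  r4: data parity 0, sent rp 0 → ok
Recompute each column's even parity and compare to cp:
  c0: data parity 1, sent cp 1 → ok
  c1: data parity 1, sent cp 0 → mismatch
  c2: data parity 0, sent cp 0 → ok
  c3: data parity 1, sent cp 1 → ok
  c4: data parity 1, sent cp 1 → ok
Exactly one row (r3) and one column (c1) fail → the flipped bit is at their intersection.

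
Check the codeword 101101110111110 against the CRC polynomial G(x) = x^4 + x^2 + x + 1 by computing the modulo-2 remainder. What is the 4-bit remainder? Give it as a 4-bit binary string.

Modulo-2 division of 101101110111110 by 10111:
  pos 0: 10110 XOR 10111 = 00001
  pos 4: 11110 XOR 10111 = 01001
  pos 5: 10011 XOR 10111 = 00100
  pos 7: 10011 XOR 10111 = 00100
  pos 9: 10011 XOR 10111 = 00100
Remainder = 1000 (nonzero — an error is detected).

1000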